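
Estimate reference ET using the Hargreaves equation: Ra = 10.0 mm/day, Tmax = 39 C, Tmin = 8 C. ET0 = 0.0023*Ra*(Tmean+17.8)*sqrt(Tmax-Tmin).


Tmean = (Tmax + Tmin)/2 = (39 + 8)/2 = 23.5
ET0 = 0.0023 * 10.0 * (23.5 + 17.8) * sqrt(39 - 8)
ET0 = 0.0023 * 10.0 * 41.3 * 5.567764

5.2888 mm/day


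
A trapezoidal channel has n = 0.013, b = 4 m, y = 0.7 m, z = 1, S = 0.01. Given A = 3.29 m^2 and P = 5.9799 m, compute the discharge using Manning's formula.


R = A/P = 3.29/5.9799 = 0.550176
Q = (1/0.013) * 3.29 * 0.550176^(2/3) * 0.01^0.5

16.9924 m^3/s


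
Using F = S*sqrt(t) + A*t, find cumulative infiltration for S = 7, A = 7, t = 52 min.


F = S*sqrt(t) + A*t
F = 7*sqrt(52) + 7*52
F = 7*7.211103 + 364

414.4777 mm


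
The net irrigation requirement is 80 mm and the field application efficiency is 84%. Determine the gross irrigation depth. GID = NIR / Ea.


Ea = 84% = 0.84
GID = NIR / Ea = 80 / 0.84 = 95.2381 mm

95.2381 mm


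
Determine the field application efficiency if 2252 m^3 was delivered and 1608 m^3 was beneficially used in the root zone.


Ea = V_root / V_field * 100 = 1608 / 2252 * 100 = 71.4032%

71.4032 %


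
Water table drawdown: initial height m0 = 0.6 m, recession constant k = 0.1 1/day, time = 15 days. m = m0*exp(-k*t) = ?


m = m0 * exp(-k*t)
m = 0.6 * exp(-0.1 * 15)
m = 0.6 * exp(-1.5000)

0.1339 m


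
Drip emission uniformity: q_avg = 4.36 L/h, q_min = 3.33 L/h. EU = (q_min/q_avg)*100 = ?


EU = (q_min/q_avg)*100 = (3.33/4.36)*100 = 76.3761%

76.3761 %


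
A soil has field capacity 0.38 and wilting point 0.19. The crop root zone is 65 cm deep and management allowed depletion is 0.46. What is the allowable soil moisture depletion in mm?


SMD = (FC - PWP) * d * MAD * 10
SMD = (0.38 - 0.19) * 65 * 0.46 * 10
SMD = 0.1900 * 65 * 0.46 * 10

56.8100 mm


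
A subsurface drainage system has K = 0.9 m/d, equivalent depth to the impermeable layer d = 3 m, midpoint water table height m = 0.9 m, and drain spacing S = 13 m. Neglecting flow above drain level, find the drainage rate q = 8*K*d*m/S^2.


q = 8*K*d*m/S^2
q = 8*0.9*3*0.9/13^2
q = 19.4400 / 169

0.1150 m/d


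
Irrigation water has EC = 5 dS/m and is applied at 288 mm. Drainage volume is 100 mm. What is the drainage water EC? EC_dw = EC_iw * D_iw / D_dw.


EC_dw = EC_iw * D_iw / D_dw
EC_dw = 5 * 288 / 100
EC_dw = 1440 / 100

14.4000 dS/m


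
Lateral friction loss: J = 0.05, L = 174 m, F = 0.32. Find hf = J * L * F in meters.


hf = J * L * F = 0.05 * 174 * 0.32 = 2.7840 m

2.7840 m


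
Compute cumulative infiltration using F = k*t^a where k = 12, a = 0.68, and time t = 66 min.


F = k * t^a = 12 * 66^0.68
F = 12 * 17.269902

207.2388 mm


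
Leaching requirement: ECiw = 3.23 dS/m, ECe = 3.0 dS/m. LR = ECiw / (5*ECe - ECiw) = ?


LR = ECiw / (5*ECe - ECiw)
LR = 3.23 / (5*3.0 - 3.23)
LR = 3.23 / 11.7700

0.2744


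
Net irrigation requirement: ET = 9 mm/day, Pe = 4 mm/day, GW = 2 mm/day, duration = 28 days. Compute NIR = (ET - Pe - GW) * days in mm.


Daily deficit = ET - Pe - GW = 9 - 4 - 2 = 3 mm/day
NIR = 3 * 28 = 84 mm

84.0000 mm


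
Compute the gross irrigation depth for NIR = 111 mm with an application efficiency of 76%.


Ea = 76% = 0.76
GID = NIR / Ea = 111 / 0.76 = 146.0526 mm

146.0526 mm


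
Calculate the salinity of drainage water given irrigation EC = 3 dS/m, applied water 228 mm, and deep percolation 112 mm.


EC_dw = EC_iw * D_iw / D_dw
EC_dw = 3 * 228 / 112
EC_dw = 684 / 112

6.1071 dS/m


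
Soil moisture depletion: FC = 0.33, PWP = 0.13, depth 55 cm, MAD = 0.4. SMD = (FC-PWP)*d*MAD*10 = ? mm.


SMD = (FC - PWP) * d * MAD * 10
SMD = (0.33 - 0.13) * 55 * 0.4 * 10
SMD = 0.2000 * 55 * 0.4 * 10

44.0000 mm


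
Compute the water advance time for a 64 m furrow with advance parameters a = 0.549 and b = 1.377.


t = (L/a)^(1/b)
t = (64/0.549)^(1/1.377)
t = 116.575592^(1/1.377)

31.6814 min


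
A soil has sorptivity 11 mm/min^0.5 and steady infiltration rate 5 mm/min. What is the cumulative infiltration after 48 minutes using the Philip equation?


F = S*sqrt(t) + A*t
F = 11*sqrt(48) + 5*48
F = 11*6.928203 + 240

316.2102 mm


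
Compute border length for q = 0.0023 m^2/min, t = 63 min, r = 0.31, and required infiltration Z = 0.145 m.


L = q*t/((1+r)*Z)
L = 0.0023*63/((1+0.31)*0.145)
L = 0.1449/0.18995

0.7628 m


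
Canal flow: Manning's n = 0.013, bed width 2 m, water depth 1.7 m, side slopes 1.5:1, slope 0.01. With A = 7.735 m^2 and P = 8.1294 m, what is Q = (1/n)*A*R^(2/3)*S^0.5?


R = A/P = 7.735/8.1294 = 0.951485
Q = (1/0.013) * 7.735 * 0.951485^(2/3) * 0.01^0.5

57.5597 m^3/s


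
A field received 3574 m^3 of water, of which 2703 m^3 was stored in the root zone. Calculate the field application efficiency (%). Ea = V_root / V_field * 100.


Ea = V_root / V_field * 100 = 2703 / 3574 * 100 = 75.6295%

75.6295 %


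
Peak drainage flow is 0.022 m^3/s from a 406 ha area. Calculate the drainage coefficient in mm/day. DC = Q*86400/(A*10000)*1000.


DC = Q * 86400 / (A * 10000) * 1000
DC = 0.022 * 86400 / (406 * 10000) * 1000
DC = 1900800.0000 / 4060000

0.4682 mm/day


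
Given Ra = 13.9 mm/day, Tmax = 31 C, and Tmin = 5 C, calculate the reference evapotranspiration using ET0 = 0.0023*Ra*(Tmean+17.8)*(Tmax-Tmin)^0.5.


Tmean = (Tmax + Tmin)/2 = (31 + 5)/2 = 18.0
ET0 = 0.0023 * 13.9 * (18.0 + 17.8) * sqrt(31 - 5)
ET0 = 0.0023 * 13.9 * 35.8 * 5.099020

5.8360 mm/day


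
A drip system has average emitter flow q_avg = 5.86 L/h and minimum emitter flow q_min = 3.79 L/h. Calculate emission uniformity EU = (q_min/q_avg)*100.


EU = (q_min/q_avg)*100 = (3.79/5.86)*100 = 64.6758%

64.6758 %


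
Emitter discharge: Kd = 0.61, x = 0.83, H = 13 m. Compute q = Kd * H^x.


q = Kd * H^x = 0.61 * 13^0.83 = 0.61 * 8.405683

5.1275 L/h


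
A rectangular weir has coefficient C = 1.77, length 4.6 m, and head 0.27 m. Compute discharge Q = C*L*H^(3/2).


Q = C * L * H^(3/2) = 1.77 * 4.6 * 0.27^1.5 = 1.77 * 4.6 * 0.140296

1.1423 m^3/s


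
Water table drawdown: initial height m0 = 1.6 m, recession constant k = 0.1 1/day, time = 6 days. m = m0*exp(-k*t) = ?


m = m0 * exp(-k*t)
m = 1.6 * exp(-0.1 * 6)
m = 1.6 * exp(-0.6000)

0.8781 m


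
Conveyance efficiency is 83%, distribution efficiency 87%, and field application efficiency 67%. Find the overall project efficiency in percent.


Ec = 0.83, Eb = 0.87, Ea = 0.67
E = 0.83 * 0.87 * 0.67 * 100 = 48.3807%

48.3807 %


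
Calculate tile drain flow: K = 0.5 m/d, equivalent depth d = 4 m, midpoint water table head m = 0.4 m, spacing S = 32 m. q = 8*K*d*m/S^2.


q = 8*K*d*m/S^2
q = 8*0.5*4*0.4/32^2
q = 6.4000 / 1024

0.0063 m/d


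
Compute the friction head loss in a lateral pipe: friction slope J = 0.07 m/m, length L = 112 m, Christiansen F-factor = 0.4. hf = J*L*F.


hf = J * L * F = 0.07 * 112 * 0.4 = 3.1360 m

3.1360 m


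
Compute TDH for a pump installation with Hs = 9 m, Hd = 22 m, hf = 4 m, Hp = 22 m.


TDH = Hs + Hd + hf + Hp = 9 + 22 + 4 + 22 = 57

57 m


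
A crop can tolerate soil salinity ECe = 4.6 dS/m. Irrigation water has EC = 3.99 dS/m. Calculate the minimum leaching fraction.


LR = ECiw / (5*ECe - ECiw)
LR = 3.99 / (5*4.6 - 3.99)
LR = 3.99 / 19.0100

0.2099


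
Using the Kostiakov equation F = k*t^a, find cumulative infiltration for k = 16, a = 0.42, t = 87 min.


F = k * t^a = 16 * 87^0.42
F = 16 * 6.525264

104.4042 mm


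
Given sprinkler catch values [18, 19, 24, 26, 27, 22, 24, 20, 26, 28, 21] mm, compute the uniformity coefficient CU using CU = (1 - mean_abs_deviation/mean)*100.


mean = 23.181818 mm
MAD = 2.892562 mm
CU = (1 - 2.892562/23.181818)*100

87.5223 %


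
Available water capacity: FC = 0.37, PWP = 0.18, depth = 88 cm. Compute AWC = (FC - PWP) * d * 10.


AWC = (FC - PWP) * d * 10
AWC = (0.37 - 0.18) * 88 * 10
AWC = 0.1900 * 88 * 10

167.2000 mm


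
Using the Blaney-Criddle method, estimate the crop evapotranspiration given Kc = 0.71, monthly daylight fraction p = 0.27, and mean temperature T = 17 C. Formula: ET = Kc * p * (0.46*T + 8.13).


ET = Kc * p * (0.46*T + 8.13)
ET = 0.71 * 0.27 * (0.46*17 + 8.13)
ET = 0.71 * 0.27 * 15.9500

3.0576 mm/day


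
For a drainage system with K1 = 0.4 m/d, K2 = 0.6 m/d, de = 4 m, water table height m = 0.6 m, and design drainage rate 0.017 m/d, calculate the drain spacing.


S^2 = 8*K2*de*m/q + 4*K1*m^2/q
S^2 = 8*0.6*4*0.6/0.017 + 4*0.4*0.6^2/0.017
S = sqrt(711.5294)

26.6745 m


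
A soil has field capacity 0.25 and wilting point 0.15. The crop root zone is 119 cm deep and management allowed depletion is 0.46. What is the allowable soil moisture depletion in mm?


SMD = (FC - PWP) * d * MAD * 10
SMD = (0.25 - 0.15) * 119 * 0.46 * 10
SMD = 0.1000 * 119 * 0.46 * 10

54.7400 mm


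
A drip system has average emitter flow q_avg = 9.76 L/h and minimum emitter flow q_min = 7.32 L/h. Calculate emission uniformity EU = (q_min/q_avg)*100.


EU = (q_min/q_avg)*100 = (7.32/9.76)*100 = 75.0000%

75.0000 %


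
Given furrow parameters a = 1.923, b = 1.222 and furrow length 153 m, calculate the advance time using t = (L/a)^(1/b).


t = (L/a)^(1/b)
t = (153/1.923)^(1/1.222)
t = 79.563183^(1/1.222)

35.9262 min


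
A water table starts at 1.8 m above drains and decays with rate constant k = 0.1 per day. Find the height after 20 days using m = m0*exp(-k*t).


m = m0 * exp(-k*t)
m = 1.8 * exp(-0.1 * 20)
m = 1.8 * exp(-2.0000)

0.2436 m


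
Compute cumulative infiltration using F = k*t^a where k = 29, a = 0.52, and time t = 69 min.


F = k * t^a = 29 * 69^0.52
F = 29 * 9.040689

262.1800 mm


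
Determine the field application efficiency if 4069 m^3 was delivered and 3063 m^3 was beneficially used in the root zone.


Ea = V_root / V_field * 100 = 3063 / 4069 * 100 = 75.2765%

75.2765 %


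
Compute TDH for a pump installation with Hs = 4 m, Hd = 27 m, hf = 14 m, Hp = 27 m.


TDH = Hs + Hd + hf + Hp = 4 + 27 + 14 + 27 = 72

72 m


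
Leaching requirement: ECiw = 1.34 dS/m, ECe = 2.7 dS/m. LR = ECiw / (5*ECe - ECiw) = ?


LR = ECiw / (5*ECe - ECiw)
LR = 1.34 / (5*2.7 - 1.34)
LR = 1.34 / 12.1600

0.1102


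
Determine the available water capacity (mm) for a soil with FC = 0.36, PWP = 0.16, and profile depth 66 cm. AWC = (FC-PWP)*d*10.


AWC = (FC - PWP) * d * 10
AWC = (0.36 - 0.16) * 66 * 10
AWC = 0.2000 * 66 * 10

132.0000 mm


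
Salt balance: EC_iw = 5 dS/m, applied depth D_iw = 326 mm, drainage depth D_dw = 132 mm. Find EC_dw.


EC_dw = EC_iw * D_iw / D_dw
EC_dw = 5 * 326 / 132
EC_dw = 1630 / 132

12.3485 dS/m


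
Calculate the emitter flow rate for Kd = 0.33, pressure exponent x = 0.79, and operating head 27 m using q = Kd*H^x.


q = Kd * H^x = 0.33 * 27^0.79 = 0.33 * 13.513796

4.4596 L/h


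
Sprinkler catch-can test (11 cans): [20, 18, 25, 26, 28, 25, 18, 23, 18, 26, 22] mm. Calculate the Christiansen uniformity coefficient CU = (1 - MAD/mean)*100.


mean = 22.636364 mm
MAD = 3.123967 mm
CU = (1 - 3.123967/22.636364)*100

86.1993 %


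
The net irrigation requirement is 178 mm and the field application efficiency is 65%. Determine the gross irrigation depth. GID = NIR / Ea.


Ea = 65% = 0.65
GID = NIR / Ea = 178 / 0.65 = 273.8462 mm

273.8462 mm


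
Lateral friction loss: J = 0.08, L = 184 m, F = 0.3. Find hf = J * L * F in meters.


hf = J * L * F = 0.08 * 184 * 0.3 = 4.4160 m

4.4160 m


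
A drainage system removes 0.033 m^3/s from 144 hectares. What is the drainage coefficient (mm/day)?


DC = Q * 86400 / (A * 10000) * 1000
DC = 0.033 * 86400 / (144 * 10000) * 1000
DC = 2851200.0000 / 1440000

1.9800 mm/day


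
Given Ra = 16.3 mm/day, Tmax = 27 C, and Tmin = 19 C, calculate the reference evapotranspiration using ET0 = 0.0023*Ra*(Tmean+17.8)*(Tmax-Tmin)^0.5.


Tmean = (Tmax + Tmin)/2 = (27 + 19)/2 = 23.0
ET0 = 0.0023 * 16.3 * (23.0 + 17.8) * sqrt(27 - 19)
ET0 = 0.0023 * 16.3 * 40.8 * 2.828427

4.3263 mm/day


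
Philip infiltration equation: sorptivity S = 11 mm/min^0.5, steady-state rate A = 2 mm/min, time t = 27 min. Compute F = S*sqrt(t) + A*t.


F = S*sqrt(t) + A*t
F = 11*sqrt(27) + 2*27
F = 11*5.196152 + 54

111.1577 mm


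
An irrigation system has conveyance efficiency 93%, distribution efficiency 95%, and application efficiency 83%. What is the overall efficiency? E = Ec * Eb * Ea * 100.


Ec = 0.93, Eb = 0.95, Ea = 0.83
E = 0.93 * 0.95 * 0.83 * 100 = 73.3305%

73.3305 %


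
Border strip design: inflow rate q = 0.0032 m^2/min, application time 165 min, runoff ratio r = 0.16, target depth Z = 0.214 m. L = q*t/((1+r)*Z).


L = q*t/((1+r)*Z)
L = 0.0032*165/((1+0.16)*0.214)
L = 0.528/0.24824

2.1270 m


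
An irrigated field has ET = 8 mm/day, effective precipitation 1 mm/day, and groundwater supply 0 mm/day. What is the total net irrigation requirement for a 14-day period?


Daily deficit = ET - Pe - GW = 8 - 1 - 0 = 7 mm/day
NIR = 7 * 14 = 98 mm

98.0000 mm


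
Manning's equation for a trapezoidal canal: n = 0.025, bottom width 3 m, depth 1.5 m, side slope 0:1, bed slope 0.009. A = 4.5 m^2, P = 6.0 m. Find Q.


R = A/P = 4.5/6.0 = 0.750000
Q = (1/0.025) * 4.5 * 0.750000^(2/3) * 0.009^0.5

14.0962 m^3/s


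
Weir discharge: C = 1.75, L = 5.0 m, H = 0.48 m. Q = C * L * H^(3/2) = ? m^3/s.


Q = C * L * H^(3/2) = 1.75 * 5.0 * 0.48^1.5 = 1.75 * 5.0 * 0.332554

2.9098 m^3/s


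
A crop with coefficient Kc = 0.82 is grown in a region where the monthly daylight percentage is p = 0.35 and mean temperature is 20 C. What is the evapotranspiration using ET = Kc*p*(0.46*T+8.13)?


ET = Kc * p * (0.46*T + 8.13)
ET = 0.82 * 0.35 * (0.46*20 + 8.13)
ET = 0.82 * 0.35 * 17.3300

4.9737 mm/day


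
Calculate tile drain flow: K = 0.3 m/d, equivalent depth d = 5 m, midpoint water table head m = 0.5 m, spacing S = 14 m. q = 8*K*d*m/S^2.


q = 8*K*d*m/S^2
q = 8*0.3*5*0.5/14^2
q = 6.0000 / 196

0.0306 m/d


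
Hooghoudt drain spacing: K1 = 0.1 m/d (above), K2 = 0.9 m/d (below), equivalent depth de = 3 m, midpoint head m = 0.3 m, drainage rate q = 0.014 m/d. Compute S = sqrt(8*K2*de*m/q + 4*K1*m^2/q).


S^2 = 8*K2*de*m/q + 4*K1*m^2/q
S^2 = 8*0.9*3*0.3/0.014 + 4*0.1*0.3^2/0.014
S = sqrt(465.4286)

21.5738 m


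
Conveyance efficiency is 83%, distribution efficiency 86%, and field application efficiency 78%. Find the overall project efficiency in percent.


Ec = 0.83, Eb = 0.86, Ea = 0.78
E = 0.83 * 0.86 * 0.78 * 100 = 55.6764%

55.6764 %


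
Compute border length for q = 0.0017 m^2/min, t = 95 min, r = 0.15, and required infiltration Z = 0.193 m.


L = q*t/((1+r)*Z)
L = 0.0017*95/((1+0.15)*0.193)
L = 0.1615/0.22195

0.7276 m


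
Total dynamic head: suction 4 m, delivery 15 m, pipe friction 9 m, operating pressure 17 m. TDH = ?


TDH = Hs + Hd + hf + Hp = 4 + 15 + 9 + 17 = 45

45 m


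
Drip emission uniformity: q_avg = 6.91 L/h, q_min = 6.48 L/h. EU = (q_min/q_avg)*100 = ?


EU = (q_min/q_avg)*100 = (6.48/6.91)*100 = 93.7771%

93.7771 %


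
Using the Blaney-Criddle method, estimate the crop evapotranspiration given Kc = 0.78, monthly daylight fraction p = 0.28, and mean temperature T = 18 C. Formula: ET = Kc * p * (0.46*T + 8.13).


ET = Kc * p * (0.46*T + 8.13)
ET = 0.78 * 0.28 * (0.46*18 + 8.13)
ET = 0.78 * 0.28 * 16.4100

3.5839 mm/day


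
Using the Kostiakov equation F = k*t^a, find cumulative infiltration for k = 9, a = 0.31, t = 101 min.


F = k * t^a = 9 * 101^0.31
F = 9 * 4.181572

37.6341 mm


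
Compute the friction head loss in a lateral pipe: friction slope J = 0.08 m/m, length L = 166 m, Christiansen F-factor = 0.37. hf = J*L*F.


hf = J * L * F = 0.08 * 166 * 0.37 = 4.9136 m

4.9136 m


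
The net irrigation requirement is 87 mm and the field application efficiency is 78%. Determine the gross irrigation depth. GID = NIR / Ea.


Ea = 78% = 0.78
GID = NIR / Ea = 87 / 0.78 = 111.5385 mm

111.5385 mm


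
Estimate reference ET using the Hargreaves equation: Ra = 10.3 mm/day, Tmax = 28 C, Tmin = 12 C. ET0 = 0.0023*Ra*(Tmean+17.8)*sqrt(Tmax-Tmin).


Tmean = (Tmax + Tmin)/2 = (28 + 12)/2 = 20.0
ET0 = 0.0023 * 10.3 * (20.0 + 17.8) * sqrt(28 - 12)
ET0 = 0.0023 * 10.3 * 37.8 * 4.000000

3.5819 mm/day


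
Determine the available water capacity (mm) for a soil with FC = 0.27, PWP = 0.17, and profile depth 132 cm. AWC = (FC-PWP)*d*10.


AWC = (FC - PWP) * d * 10
AWC = (0.27 - 0.17) * 132 * 10
AWC = 0.1000 * 132 * 10

132.0000 mm


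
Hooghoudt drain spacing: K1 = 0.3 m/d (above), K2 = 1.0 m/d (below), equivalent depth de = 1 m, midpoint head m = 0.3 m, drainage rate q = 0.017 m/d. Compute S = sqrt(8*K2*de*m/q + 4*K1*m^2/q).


S^2 = 8*K2*de*m/q + 4*K1*m^2/q
S^2 = 8*1.0*1*0.3/0.017 + 4*0.3*0.3^2/0.017
S = sqrt(147.5294)

12.1462 m


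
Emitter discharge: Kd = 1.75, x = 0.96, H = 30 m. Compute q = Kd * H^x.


q = Kd * H^x = 1.75 * 30^0.96 = 1.75 * 26.184025

45.8220 L/h


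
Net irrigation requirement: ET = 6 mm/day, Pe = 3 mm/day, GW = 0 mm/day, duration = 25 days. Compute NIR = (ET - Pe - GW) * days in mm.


Daily deficit = ET - Pe - GW = 6 - 3 - 0 = 3 mm/day
NIR = 3 * 25 = 75 mm

75.0000 mm


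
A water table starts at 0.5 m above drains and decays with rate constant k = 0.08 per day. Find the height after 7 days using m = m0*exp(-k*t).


m = m0 * exp(-k*t)
m = 0.5 * exp(-0.08 * 7)
m = 0.5 * exp(-0.5600)

0.2856 m


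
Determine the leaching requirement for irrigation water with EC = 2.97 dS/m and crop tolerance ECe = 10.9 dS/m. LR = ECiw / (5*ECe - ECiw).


LR = ECiw / (5*ECe - ECiw)
LR = 2.97 / (5*10.9 - 2.97)
LR = 2.97 / 51.5300

0.0576


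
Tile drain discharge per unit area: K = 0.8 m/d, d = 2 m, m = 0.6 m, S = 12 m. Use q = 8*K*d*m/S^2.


q = 8*K*d*m/S^2
q = 8*0.8*2*0.6/12^2
q = 7.6800 / 144

0.0533 m/d


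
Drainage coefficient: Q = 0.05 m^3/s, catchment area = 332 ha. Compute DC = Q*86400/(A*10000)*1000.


DC = Q * 86400 / (A * 10000) * 1000
DC = 0.05 * 86400 / (332 * 10000) * 1000
DC = 4320000.0000 / 3320000

1.3012 mm/day


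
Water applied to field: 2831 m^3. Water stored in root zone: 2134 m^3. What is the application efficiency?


Ea = V_root / V_field * 100 = 2134 / 2831 * 100 = 75.3797%

75.3797 %


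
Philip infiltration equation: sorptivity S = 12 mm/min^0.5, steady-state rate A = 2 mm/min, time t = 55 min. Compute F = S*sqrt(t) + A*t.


F = S*sqrt(t) + A*t
F = 12*sqrt(55) + 2*55
F = 12*7.416198 + 110

198.9944 mm


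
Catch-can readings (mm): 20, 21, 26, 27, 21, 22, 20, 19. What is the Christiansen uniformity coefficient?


mean = 22.000000 mm
MAD = 2.250000 mm
CU = (1 - 2.250000/22.000000)*100

89.7727 %


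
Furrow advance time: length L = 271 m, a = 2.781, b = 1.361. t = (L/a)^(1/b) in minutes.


t = (L/a)^(1/b)
t = (271/2.781)^(1/1.361)
t = 97.446962^(1/1.361)

28.9238 min


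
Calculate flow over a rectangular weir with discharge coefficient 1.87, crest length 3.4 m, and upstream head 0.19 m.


Q = C * L * H^(3/2) = 1.87 * 3.4 * 0.19^1.5 = 1.87 * 3.4 * 0.082819

0.5266 m^3/s


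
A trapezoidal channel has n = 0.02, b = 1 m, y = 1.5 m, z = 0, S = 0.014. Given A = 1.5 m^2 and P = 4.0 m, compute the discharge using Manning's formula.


R = A/P = 1.5/4.0 = 0.375000
Q = (1/0.02) * 1.5 * 0.375000^(2/3) * 0.014^0.5

4.6147 m^3/s


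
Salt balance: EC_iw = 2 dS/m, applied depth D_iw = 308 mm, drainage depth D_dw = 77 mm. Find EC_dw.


EC_dw = EC_iw * D_iw / D_dw
EC_dw = 2 * 308 / 77
EC_dw = 616 / 77

8.0000 dS/m


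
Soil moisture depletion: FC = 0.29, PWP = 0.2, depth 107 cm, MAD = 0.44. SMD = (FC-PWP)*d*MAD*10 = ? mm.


SMD = (FC - PWP) * d * MAD * 10
SMD = (0.29 - 0.2) * 107 * 0.44 * 10
SMD = 0.0900 * 107 * 0.44 * 10

42.3720 mm


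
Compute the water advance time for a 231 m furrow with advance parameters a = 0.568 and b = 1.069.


t = (L/a)^(1/b)
t = (231/0.568)^(1/1.069)
t = 406.690141^(1/1.069)

275.9595 min


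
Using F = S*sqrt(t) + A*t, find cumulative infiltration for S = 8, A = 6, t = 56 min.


F = S*sqrt(t) + A*t
F = 8*sqrt(56) + 6*56
F = 8*7.483315 + 336

395.8665 mm


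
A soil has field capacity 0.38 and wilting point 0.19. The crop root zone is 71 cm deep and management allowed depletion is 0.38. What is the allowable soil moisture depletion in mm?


SMD = (FC - PWP) * d * MAD * 10
SMD = (0.38 - 0.19) * 71 * 0.38 * 10
SMD = 0.1900 * 71 * 0.38 * 10

51.2620 mm


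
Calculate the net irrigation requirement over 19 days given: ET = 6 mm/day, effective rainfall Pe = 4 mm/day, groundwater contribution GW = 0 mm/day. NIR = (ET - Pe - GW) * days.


Daily deficit = ET - Pe - GW = 6 - 4 - 0 = 2 mm/day
NIR = 2 * 19 = 38 mm

38.0000 mm


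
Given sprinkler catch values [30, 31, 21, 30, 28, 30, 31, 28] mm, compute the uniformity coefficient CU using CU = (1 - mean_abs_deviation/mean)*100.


mean = 28.625000 mm
MAD = 2.218750 mm
CU = (1 - 2.218750/28.625000)*100

92.2489 %


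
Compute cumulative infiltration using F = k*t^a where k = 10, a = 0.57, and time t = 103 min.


F = k * t^a = 10 * 103^0.57
F = 10 * 14.038387

140.3839 mm


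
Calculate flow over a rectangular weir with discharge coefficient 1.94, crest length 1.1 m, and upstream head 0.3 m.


Q = C * L * H^(3/2) = 1.94 * 1.1 * 0.3^1.5 = 1.94 * 1.1 * 0.164317

0.3507 m^3/s


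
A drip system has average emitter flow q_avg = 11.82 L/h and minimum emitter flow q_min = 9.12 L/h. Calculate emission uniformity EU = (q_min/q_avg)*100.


EU = (q_min/q_avg)*100 = (9.12/11.82)*100 = 77.1574%

77.1574 %


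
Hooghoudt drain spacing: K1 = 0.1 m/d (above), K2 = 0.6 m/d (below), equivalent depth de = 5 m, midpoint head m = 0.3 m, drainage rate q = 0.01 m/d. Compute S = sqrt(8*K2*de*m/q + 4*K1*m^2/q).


S^2 = 8*K2*de*m/q + 4*K1*m^2/q
S^2 = 8*0.6*5*0.3/0.01 + 4*0.1*0.3^2/0.01
S = sqrt(723.6000)

26.8998 m


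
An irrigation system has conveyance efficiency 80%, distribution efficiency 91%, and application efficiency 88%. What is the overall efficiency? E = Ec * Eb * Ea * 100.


Ec = 0.8, Eb = 0.91, Ea = 0.88
E = 0.8 * 0.91 * 0.88 * 100 = 64.0640%

64.0640 %


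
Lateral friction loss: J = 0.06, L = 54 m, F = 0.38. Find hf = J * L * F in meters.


hf = J * L * F = 0.06 * 54 * 0.38 = 1.2312 m

1.2312 m


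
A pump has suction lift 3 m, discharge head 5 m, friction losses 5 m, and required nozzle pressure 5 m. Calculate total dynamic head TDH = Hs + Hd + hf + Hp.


TDH = Hs + Hd + hf + Hp = 3 + 5 + 5 + 5 = 18

18 m


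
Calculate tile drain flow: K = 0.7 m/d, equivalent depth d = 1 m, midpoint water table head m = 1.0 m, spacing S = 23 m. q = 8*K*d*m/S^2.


q = 8*K*d*m/S^2
q = 8*0.7*1*1.0/23^2
q = 5.6000 / 529

0.0106 m/d


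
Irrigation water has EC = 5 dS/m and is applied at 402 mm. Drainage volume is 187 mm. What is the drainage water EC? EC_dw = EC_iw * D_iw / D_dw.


EC_dw = EC_iw * D_iw / D_dw
EC_dw = 5 * 402 / 187
EC_dw = 2010 / 187

10.7487 dS/m


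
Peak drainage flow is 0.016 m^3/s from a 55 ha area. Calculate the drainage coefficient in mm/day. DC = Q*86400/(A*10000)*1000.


DC = Q * 86400 / (A * 10000) * 1000
DC = 0.016 * 86400 / (55 * 10000) * 1000
DC = 1382400.0000 / 550000

2.5135 mm/day


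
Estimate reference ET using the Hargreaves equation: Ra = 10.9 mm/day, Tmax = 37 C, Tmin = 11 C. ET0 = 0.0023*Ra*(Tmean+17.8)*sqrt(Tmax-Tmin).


Tmean = (Tmax + Tmin)/2 = (37 + 11)/2 = 24.0
ET0 = 0.0023 * 10.9 * (24.0 + 17.8) * sqrt(37 - 11)
ET0 = 0.0023 * 10.9 * 41.8 * 5.099020

5.3434 mm/day


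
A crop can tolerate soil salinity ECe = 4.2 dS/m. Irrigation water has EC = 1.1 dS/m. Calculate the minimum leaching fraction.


LR = ECiw / (5*ECe - ECiw)
LR = 1.1 / (5*4.2 - 1.1)
LR = 1.1 / 19.9000

0.0553


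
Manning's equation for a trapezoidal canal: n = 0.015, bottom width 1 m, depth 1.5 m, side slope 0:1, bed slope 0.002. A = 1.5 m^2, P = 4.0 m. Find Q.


R = A/P = 1.5/4.0 = 0.375000
Q = (1/0.015) * 1.5 * 0.375000^(2/3) * 0.002^0.5

2.3256 m^3/s


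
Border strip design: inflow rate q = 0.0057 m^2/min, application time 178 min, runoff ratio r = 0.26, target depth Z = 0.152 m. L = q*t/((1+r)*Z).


L = q*t/((1+r)*Z)
L = 0.0057*178/((1+0.26)*0.152)
L = 1.0146/0.19152

5.2976 m


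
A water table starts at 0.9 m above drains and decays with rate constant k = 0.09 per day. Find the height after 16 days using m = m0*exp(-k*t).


m = m0 * exp(-k*t)
m = 0.9 * exp(-0.09 * 16)
m = 0.9 * exp(-1.4400)

0.2132 m


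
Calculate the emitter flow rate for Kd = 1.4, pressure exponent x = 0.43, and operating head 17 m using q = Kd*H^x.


q = Kd * H^x = 1.4 * 17^0.43 = 1.4 * 3.381373

4.7339 L/h


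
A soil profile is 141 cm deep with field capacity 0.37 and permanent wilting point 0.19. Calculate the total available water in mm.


AWC = (FC - PWP) * d * 10
AWC = (0.37 - 0.19) * 141 * 10
AWC = 0.1800 * 141 * 10

253.8000 mm


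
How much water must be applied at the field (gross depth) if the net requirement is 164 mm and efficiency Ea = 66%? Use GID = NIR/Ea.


Ea = 66% = 0.66
GID = NIR / Ea = 164 / 0.66 = 248.4848 mm

248.4848 mm


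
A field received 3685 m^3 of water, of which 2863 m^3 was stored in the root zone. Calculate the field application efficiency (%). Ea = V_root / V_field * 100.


Ea = V_root / V_field * 100 = 2863 / 3685 * 100 = 77.6934%

77.6934 %


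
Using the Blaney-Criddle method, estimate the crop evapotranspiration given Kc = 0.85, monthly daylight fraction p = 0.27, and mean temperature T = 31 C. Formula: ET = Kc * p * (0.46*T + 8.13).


ET = Kc * p * (0.46*T + 8.13)
ET = 0.85 * 0.27 * (0.46*31 + 8.13)
ET = 0.85 * 0.27 * 22.3900

5.1385 mm/day


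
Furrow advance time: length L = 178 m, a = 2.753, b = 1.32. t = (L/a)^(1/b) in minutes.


t = (L/a)^(1/b)
t = (178/2.753)^(1/1.32)
t = 64.656738^(1/1.32)

23.5330 min


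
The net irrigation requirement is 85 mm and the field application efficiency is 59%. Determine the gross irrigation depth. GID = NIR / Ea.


Ea = 59% = 0.59
GID = NIR / Ea = 85 / 0.59 = 144.0678 mm

144.0678 mm


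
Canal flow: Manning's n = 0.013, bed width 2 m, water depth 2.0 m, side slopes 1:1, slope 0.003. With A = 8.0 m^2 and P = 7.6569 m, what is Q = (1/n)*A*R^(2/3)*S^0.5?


R = A/P = 8.0/7.6569 = 1.044809
Q = (1/0.013) * 8.0 * 1.044809^(2/3) * 0.003^0.5

34.7055 m^3/s


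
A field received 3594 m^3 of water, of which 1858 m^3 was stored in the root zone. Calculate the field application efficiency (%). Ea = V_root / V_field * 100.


Ea = V_root / V_field * 100 = 1858 / 3594 * 100 = 51.6973%

51.6973 %


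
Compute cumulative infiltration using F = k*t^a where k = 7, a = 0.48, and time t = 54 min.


F = k * t^a = 7 * 54^0.48
F = 7 * 6.784987

47.4949 mm


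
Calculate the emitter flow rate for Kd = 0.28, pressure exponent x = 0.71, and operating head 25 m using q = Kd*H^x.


q = Kd * H^x = 0.28 * 25^0.71 = 0.28 * 9.829635

2.7523 L/h


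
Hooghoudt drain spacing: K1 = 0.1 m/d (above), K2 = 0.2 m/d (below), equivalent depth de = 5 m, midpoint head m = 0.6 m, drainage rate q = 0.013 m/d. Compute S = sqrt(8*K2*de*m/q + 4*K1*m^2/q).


S^2 = 8*K2*de*m/q + 4*K1*m^2/q
S^2 = 8*0.2*5*0.6/0.013 + 4*0.1*0.6^2/0.013
S = sqrt(380.3077)

19.5015 m


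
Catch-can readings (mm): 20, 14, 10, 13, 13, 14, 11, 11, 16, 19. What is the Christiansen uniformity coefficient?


mean = 14.100000 mm
MAD = 2.540000 mm
CU = (1 - 2.540000/14.100000)*100

81.9858 %


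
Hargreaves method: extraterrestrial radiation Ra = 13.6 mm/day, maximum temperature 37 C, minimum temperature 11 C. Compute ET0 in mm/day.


Tmean = (Tmax + Tmin)/2 = (37 + 11)/2 = 24.0
ET0 = 0.0023 * 13.6 * (24.0 + 17.8) * sqrt(37 - 11)
ET0 = 0.0023 * 13.6 * 41.8 * 5.099020

6.6670 mm/day


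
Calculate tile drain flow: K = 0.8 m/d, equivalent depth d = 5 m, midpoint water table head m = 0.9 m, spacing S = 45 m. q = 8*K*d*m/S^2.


q = 8*K*d*m/S^2
q = 8*0.8*5*0.9/45^2
q = 28.8000 / 2025

0.0142 m/d


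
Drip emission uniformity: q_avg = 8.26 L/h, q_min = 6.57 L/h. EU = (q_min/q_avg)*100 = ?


EU = (q_min/q_avg)*100 = (6.57/8.26)*100 = 79.5400%

79.5400 %


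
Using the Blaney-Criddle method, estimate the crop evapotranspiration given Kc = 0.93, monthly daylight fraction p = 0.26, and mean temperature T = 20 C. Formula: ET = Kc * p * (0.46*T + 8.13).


ET = Kc * p * (0.46*T + 8.13)
ET = 0.93 * 0.26 * (0.46*20 + 8.13)
ET = 0.93 * 0.26 * 17.3300

4.1904 mm/day


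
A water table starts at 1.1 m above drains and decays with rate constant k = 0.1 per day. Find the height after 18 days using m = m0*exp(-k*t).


m = m0 * exp(-k*t)
m = 1.1 * exp(-0.1 * 18)
m = 1.1 * exp(-1.8000)

0.1818 m


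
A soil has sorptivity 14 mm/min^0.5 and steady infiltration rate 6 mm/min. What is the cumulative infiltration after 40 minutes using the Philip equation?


F = S*sqrt(t) + A*t
F = 14*sqrt(40) + 6*40
F = 14*6.324555 + 240

328.5438 mm


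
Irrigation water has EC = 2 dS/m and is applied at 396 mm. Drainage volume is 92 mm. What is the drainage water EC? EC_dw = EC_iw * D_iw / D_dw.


EC_dw = EC_iw * D_iw / D_dw
EC_dw = 2 * 396 / 92
EC_dw = 792 / 92

8.6087 dS/m


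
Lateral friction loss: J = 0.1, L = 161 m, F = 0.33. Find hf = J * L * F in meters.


hf = J * L * F = 0.1 * 161 * 0.33 = 5.3130 m

5.3130 m


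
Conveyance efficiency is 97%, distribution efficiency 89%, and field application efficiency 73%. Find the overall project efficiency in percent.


Ec = 0.97, Eb = 0.89, Ea = 0.73
E = 0.97 * 0.89 * 0.73 * 100 = 63.0209%

63.0209 %


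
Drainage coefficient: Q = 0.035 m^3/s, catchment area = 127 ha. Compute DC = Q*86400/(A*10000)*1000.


DC = Q * 86400 / (A * 10000) * 1000
DC = 0.035 * 86400 / (127 * 10000) * 1000
DC = 3024000.0000 / 1270000

2.3811 mm/day


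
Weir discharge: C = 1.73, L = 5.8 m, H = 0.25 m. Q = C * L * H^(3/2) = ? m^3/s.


Q = C * L * H^(3/2) = 1.73 * 5.8 * 0.25^1.5 = 1.73 * 5.8 * 0.125000

1.2542 m^3/s


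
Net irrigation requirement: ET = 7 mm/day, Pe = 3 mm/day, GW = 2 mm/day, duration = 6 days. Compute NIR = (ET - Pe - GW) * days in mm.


Daily deficit = ET - Pe - GW = 7 - 3 - 2 = 2 mm/day
NIR = 2 * 6 = 12 mm

12.0000 mm


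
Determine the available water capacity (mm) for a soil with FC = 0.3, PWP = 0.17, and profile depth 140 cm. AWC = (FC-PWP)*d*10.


AWC = (FC - PWP) * d * 10
AWC = (0.3 - 0.17) * 140 * 10
AWC = 0.1300 * 140 * 10

182.0000 mm


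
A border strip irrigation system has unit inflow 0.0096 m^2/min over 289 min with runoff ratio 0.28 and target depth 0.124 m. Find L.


L = q*t/((1+r)*Z)
L = 0.0096*289/((1+0.28)*0.124)
L = 2.7744/0.15872

17.4798 m


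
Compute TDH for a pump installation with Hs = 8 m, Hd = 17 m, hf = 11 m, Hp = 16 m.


TDH = Hs + Hd + hf + Hp = 8 + 17 + 11 + 16 = 52

52 m


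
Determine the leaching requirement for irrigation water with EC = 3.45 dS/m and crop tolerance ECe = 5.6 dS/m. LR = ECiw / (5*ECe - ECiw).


LR = ECiw / (5*ECe - ECiw)
LR = 3.45 / (5*5.6 - 3.45)
LR = 3.45 / 24.5500

0.1405


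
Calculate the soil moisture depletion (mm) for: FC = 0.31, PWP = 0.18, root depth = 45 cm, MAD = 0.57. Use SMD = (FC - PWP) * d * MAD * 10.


SMD = (FC - PWP) * d * MAD * 10
SMD = (0.31 - 0.18) * 45 * 0.57 * 10
SMD = 0.1300 * 45 * 0.57 * 10

33.3450 mm


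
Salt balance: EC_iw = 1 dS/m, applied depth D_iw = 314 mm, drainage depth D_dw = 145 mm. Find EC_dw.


EC_dw = EC_iw * D_iw / D_dw
EC_dw = 1 * 314 / 145
EC_dw = 314 / 145

2.1655 dS/m


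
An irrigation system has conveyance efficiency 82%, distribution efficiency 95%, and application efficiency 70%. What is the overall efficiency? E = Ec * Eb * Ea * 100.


Ec = 0.82, Eb = 0.95, Ea = 0.7
E = 0.82 * 0.95 * 0.7 * 100 = 54.5300%

54.5300 %


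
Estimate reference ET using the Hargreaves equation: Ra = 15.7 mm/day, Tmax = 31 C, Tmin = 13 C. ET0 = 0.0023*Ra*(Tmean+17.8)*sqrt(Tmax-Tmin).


Tmean = (Tmax + Tmin)/2 = (31 + 13)/2 = 22.0
ET0 = 0.0023 * 15.7 * (22.0 + 17.8) * sqrt(31 - 13)
ET0 = 0.0023 * 15.7 * 39.8 * 4.242641

6.0974 mm/day


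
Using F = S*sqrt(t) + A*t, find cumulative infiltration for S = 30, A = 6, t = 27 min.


F = S*sqrt(t) + A*t
F = 30*sqrt(27) + 6*27
F = 30*5.196152 + 162

317.8846 mm


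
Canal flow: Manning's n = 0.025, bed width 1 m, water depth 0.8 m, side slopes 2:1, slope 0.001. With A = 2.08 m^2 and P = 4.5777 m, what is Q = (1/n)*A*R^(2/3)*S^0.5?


R = A/P = 2.08/4.5777 = 0.454377
Q = (1/0.025) * 2.08 * 0.454377^(2/3) * 0.001^0.5

1.5550 m^3/s


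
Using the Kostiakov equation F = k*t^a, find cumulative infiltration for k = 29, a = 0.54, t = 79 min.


F = k * t^a = 29 * 79^0.54
F = 29 * 10.585677

306.9846 mm


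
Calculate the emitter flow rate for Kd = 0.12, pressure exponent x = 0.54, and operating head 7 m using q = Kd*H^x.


q = Kd * H^x = 0.12 * 7^0.54 = 0.12 * 2.859914

0.3432 L/h


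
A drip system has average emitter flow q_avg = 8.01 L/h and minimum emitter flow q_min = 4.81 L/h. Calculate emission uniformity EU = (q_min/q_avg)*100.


EU = (q_min/q_avg)*100 = (4.81/8.01)*100 = 60.0499%

60.0499 %


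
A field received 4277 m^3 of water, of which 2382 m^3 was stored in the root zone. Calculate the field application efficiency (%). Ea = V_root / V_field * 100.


Ea = V_root / V_field * 100 = 2382 / 4277 * 100 = 55.6932%

55.6932 %


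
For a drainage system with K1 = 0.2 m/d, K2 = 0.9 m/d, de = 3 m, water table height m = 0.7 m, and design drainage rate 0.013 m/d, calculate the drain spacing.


S^2 = 8*K2*de*m/q + 4*K1*m^2/q
S^2 = 8*0.9*3*0.7/0.013 + 4*0.2*0.7^2/0.013
S = sqrt(1193.2308)

34.5432 m


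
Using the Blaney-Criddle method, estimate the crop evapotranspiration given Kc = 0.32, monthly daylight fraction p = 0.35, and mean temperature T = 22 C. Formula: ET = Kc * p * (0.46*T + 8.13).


ET = Kc * p * (0.46*T + 8.13)
ET = 0.32 * 0.35 * (0.46*22 + 8.13)
ET = 0.32 * 0.35 * 18.2500

2.0440 mm/day


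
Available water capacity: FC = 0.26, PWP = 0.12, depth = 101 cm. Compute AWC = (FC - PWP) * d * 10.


AWC = (FC - PWP) * d * 10
AWC = (0.26 - 0.12) * 101 * 10
AWC = 0.1400 * 101 * 10

141.4000 mm


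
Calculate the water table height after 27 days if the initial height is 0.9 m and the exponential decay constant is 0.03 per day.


m = m0 * exp(-k*t)
m = 0.9 * exp(-0.03 * 27)
m = 0.9 * exp(-0.8100)

0.4004 m


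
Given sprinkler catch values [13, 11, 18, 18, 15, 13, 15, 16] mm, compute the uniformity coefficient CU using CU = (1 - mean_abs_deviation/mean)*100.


mean = 14.875000 mm
MAD = 1.906250 mm
CU = (1 - 1.906250/14.875000)*100

87.1849 %


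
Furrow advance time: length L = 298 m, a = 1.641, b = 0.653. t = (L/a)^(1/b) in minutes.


t = (L/a)^(1/b)
t = (298/1.641)^(1/0.653)
t = 181.596587^(1/0.653)

2881.2635 min


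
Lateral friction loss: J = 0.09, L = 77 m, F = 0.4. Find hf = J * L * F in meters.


hf = J * L * F = 0.09 * 77 * 0.4 = 2.7720 m

2.7720 m


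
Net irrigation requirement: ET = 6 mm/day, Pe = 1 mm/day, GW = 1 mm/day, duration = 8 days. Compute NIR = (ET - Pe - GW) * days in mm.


Daily deficit = ET - Pe - GW = 6 - 1 - 1 = 4 mm/day
NIR = 4 * 8 = 32 mm

32.0000 mm


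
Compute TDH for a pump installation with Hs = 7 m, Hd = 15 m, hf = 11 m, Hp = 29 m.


TDH = Hs + Hd + hf + Hp = 7 + 15 + 11 + 29 = 62

62 m


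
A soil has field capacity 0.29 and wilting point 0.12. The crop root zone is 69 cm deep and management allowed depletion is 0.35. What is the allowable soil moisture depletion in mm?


SMD = (FC - PWP) * d * MAD * 10
SMD = (0.29 - 0.12) * 69 * 0.35 * 10
SMD = 0.1700 * 69 * 0.35 * 10

41.0550 mm


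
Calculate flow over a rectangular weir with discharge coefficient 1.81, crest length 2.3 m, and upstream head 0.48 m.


Q = C * L * H^(3/2) = 1.81 * 2.3 * 0.48^1.5 = 1.81 * 2.3 * 0.332554

1.3844 m^3/s


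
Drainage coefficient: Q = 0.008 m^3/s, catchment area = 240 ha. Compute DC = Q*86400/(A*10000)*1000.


DC = Q * 86400 / (A * 10000) * 1000
DC = 0.008 * 86400 / (240 * 10000) * 1000
DC = 691200.0000 / 2400000

0.2880 mm/day


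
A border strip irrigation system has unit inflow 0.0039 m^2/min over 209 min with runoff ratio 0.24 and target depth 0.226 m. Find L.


L = q*t/((1+r)*Z)
L = 0.0039*209/((1+0.24)*0.226)
L = 0.8151/0.28024

2.9086 m


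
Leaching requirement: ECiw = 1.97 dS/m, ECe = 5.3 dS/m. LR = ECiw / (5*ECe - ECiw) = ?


LR = ECiw / (5*ECe - ECiw)
LR = 1.97 / (5*5.3 - 1.97)
LR = 1.97 / 24.5300

0.0803


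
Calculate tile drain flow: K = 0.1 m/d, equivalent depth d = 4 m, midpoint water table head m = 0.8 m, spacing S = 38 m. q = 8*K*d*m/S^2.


q = 8*K*d*m/S^2
q = 8*0.1*4*0.8/38^2
q = 2.5600 / 1444

0.0018 m/d


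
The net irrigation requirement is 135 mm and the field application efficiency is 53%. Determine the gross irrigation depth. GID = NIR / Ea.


Ea = 53% = 0.53
GID = NIR / Ea = 135 / 0.53 = 254.7170 mm

254.7170 mm


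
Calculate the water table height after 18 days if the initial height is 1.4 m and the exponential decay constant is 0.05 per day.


m = m0 * exp(-k*t)
m = 1.4 * exp(-0.05 * 18)
m = 1.4 * exp(-0.9000)

0.5692 m


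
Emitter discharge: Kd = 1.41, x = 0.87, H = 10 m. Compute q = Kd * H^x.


q = Kd * H^x = 1.41 * 10^0.87 = 1.41 * 7.413102

10.4525 L/h


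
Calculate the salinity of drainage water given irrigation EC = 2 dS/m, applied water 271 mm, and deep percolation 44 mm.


EC_dw = EC_iw * D_iw / D_dw
EC_dw = 2 * 271 / 44
EC_dw = 542 / 44

12.3182 dS/m


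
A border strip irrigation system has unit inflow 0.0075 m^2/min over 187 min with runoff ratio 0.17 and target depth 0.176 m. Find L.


L = q*t/((1+r)*Z)
L = 0.0075*187/((1+0.17)*0.176)
L = 1.4025/0.20592

6.8109 m


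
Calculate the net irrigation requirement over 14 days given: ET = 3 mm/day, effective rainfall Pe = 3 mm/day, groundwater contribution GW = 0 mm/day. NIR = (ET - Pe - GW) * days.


Daily deficit = ET - Pe - GW = 3 - 3 - 0 = 0 mm/day
NIR = 0 * 14 = 0 mm

0 mm


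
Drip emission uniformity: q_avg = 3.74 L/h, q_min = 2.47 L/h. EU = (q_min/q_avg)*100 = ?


EU = (q_min/q_avg)*100 = (2.47/3.74)*100 = 66.0428%

66.0428 %


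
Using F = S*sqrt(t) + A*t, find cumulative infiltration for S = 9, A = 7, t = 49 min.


F = S*sqrt(t) + A*t
F = 9*sqrt(49) + 7*49
F = 9*7.000000 + 343

406.0000 mm


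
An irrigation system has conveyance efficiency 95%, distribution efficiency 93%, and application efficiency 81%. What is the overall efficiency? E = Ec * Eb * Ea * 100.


Ec = 0.95, Eb = 0.93, Ea = 0.81
E = 0.95 * 0.93 * 0.81 * 100 = 71.5635%

71.5635 %


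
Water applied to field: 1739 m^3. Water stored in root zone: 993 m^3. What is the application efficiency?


Ea = V_root / V_field * 100 = 993 / 1739 * 100 = 57.1018%

57.1018 %


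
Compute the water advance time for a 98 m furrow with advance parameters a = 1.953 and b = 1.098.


t = (L/a)^(1/b)
t = (98/1.953)^(1/1.098)
t = 50.179211^(1/1.098)

35.3791 min


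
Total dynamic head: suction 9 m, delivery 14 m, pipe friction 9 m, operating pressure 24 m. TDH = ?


TDH = Hs + Hd + hf + Hp = 9 + 14 + 9 + 24 = 56

56 m


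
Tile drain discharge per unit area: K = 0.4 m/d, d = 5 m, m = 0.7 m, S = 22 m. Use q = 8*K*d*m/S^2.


q = 8*K*d*m/S^2
q = 8*0.4*5*0.7/22^2
q = 11.2000 / 484

0.0231 m/d


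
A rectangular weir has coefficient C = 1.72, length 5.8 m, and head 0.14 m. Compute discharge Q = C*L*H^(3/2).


Q = C * L * H^(3/2) = 1.72 * 5.8 * 0.14^1.5 = 1.72 * 5.8 * 0.052383

0.5226 m^3/s


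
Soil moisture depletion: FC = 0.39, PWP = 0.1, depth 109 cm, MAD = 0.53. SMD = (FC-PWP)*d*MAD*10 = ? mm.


SMD = (FC - PWP) * d * MAD * 10
SMD = (0.39 - 0.1) * 109 * 0.53 * 10
SMD = 0.2900 * 109 * 0.53 * 10

167.5330 mm
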